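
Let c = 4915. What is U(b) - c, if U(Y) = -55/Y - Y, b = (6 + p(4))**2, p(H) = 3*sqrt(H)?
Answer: -728551/144 ≈ -5059.4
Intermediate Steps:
b = 144 (b = (6 + 3*sqrt(4))**2 = (6 + 3*2)**2 = (6 + 6)**2 = 12**2 = 144)
U(Y) = -Y - 55/Y
U(b) - c = (-1*144 - 55/144) - 1*4915 = (-144 - 55*1/144) - 4915 = (-144 - 55/144) - 4915 = -20791/144 - 4915 = -728551/144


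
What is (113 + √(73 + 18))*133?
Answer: 15029 + 133*√91 ≈ 16298.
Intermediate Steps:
(113 + √(73 + 18))*133 = (113 + √91)*133 = 15029 + 133*√91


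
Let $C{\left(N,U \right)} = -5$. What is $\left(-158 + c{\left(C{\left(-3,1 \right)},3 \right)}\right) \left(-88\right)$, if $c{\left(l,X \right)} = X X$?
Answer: $13112$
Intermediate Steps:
$c{\left(l,X \right)} = X^{2}$
$\left(-158 + c{\left(C{\left(-3,1 \right)},3 \right)}\right) \left(-88\right) = \left(-158 + 3^{2}\right) \left(-88\right) = \left(-158 + 9\right) \left(-88\right) = \left(-149\right) \left(-88\right) = 13112$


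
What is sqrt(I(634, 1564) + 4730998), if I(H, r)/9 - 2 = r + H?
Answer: sqrt(4750798) ≈ 2179.6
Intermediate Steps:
I(H, r) = 18 + 9*H + 9*r (I(H, r) = 18 + 9*(r + H) = 18 + 9*(H + r) = 18 + (9*H + 9*r) = 18 + 9*H + 9*r)
sqrt(I(634, 1564) + 4730998) = sqrt((18 + 9*634 + 9*1564) + 4730998) = sqrt((18 + 5706 + 14076) + 4730998) = sqrt(19800 + 4730998) = sqrt(4750798)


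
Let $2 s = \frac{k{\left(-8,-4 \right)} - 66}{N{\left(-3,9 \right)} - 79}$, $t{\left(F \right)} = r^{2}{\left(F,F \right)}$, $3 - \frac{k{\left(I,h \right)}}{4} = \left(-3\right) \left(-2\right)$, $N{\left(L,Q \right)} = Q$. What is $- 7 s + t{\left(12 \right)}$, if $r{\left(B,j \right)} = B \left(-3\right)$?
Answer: $\frac{12921}{10} \approx 1292.1$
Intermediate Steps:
$r{\left(B,j \right)} = - 3 B$
$k{\left(I,h \right)} = -12$ ($k{\left(I,h \right)} = 12 - 4 \left(\left(-3\right) \left(-2\right)\right) = 12 - 24 = -12$)
$t{\left(F \right)} = 9 F^{2}$ ($t{\left(F \right)} = \left(- 3 F\right)^{2} = 9 F^{2}$)
$s = \frac{39}{70}$ ($s = \frac{\left(-12 - 66\right) \frac{1}{9 - 79}}{2} = \frac{\left(-78\right) \frac{1}{-70}}{2} = \frac{\left(-78\right) \left(- \frac{1}{70}\right)}{2} = \frac{1}{2} \cdot \frac{39}{35} = \frac{39}{70} \approx 0.55714$)
$- 7 s + t{\left(12 \right)} = \left(-7\right) \frac{39}{70} + 9 \cdot 12^{2} = - \frac{39}{10} + 9 \cdot 144 = - \frac{39}{10} + 1296 = \frac{12921}{10}$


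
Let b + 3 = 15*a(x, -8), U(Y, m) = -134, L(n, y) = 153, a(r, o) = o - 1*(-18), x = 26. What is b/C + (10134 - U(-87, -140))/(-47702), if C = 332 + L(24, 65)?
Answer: 59771/680455 ≈ 0.087840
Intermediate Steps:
a(r, o) = 18 + o (a(r, o) = o + 18 = 18 + o)
b = 147 (b = -3 + 15*(18 - 8) = -3 + 15*10 = -3 + 150 = 147)
C = 485 (C = 332 + 153 = 485)
b/C + (10134 - U(-87, -140))/(-47702) = 147/485 + (10134 - 1*(-134))/(-47702) = 147*(1/485) + (10134 + 134)*(-1/47702) = 147/485 + 10268*(-1/47702) = 147/485 - 302/1403 = 59771/680455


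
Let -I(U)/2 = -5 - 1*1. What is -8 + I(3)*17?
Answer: 196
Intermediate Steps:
I(U) = 12 (I(U) = -2*(-5 - 1*1) = -2*(-5 - 1) = -2*(-6) = 12)
-8 + I(3)*17 = -8 + 12*17 = -8 + 204 = 196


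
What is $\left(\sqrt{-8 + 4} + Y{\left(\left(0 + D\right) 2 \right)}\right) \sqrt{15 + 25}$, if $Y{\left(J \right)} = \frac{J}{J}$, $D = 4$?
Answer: $\sqrt{10} \left(2 + 4 i\right) \approx 6.3246 + 12.649 i$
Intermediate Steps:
$Y{\left(J \right)} = 1$
$\left(\sqrt{-8 + 4} + Y{\left(\left(0 + D\right) 2 \right)}\right) \sqrt{15 + 25} = \left(\sqrt{-8 + 4} + 1\right) \sqrt{15 + 25} = \left(\sqrt{-4} + 1\right) \sqrt{40} = \left(2 i + 1\right) 2 \sqrt{10} = \left(1 + 2 i\right) 2 \sqrt{10} = 2 \sqrt{10} \left(1 + 2 i\right)$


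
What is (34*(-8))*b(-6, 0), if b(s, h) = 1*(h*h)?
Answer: 0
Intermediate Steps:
b(s, h) = h**2 (b(s, h) = 1*h**2 = h**2)
(34*(-8))*b(-6, 0) = (34*(-8))*0**2 = -272*0 = 0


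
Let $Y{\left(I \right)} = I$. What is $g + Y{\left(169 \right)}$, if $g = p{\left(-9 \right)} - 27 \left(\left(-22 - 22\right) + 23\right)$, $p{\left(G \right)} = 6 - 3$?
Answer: $739$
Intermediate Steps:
$p{\left(G \right)} = 3$
$g = 570$ ($g = 3 - 27 \left(\left(-22 - 22\right) + 23\right) = 3 - 27 \left(-44 + 23\right) = 3 - -567 = 3 + 567 = 570$)
$g + Y{\left(169 \right)} = 570 + 169 = 739$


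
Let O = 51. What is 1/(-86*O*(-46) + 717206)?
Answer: 1/918962 ≈ 1.0882e-6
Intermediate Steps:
1/(-86*O*(-46) + 717206) = 1/(-86*51*(-46) + 717206) = 1/(-4386*(-46) + 717206) = 1/(201756 + 717206) = 1/918962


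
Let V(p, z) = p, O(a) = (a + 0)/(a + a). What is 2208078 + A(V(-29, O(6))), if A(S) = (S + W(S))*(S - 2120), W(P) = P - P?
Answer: 2270399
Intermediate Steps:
O(a) = 1/2 (O(a) = a/((2*a)) = a*(1/(2*a)) = 1/2)
W(P) = 0
A(S) = S*(-2120 + S) (A(S) = (S + 0)*(S - 2120) = S*(-2120 + S))
2208078 + A(V(-29, O(6))) = 2208078 - 29*(-2120 - 29) = 2208078 - 29*(-2149) = 2208078 + 62321 = 2270399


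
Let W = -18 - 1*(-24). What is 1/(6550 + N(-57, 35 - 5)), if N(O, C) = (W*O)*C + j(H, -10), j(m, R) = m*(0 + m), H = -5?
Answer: -1/3685 ≈ -0.00027137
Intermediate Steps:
j(m, R) = m² (j(m, R) = m*m = m²)
W = 6 (W = -18 + 24 = 6)
N(O, C) = 25 + 6*C*O (N(O, C) = (6*O)*C + (-5)² = 6*C*O + 25 = 25 + 6*C*O)
1/(6550 + N(-57, 35 - 5)) = 1/(6550 + (25 + 6*(35 - 5)*(-57))) = 1/(6550 + (25 + 6*30*(-57))) = 1/(6550 + (25 - 10260)) = 1/(6550 - 10235) = 1/(-3685) = -1/3685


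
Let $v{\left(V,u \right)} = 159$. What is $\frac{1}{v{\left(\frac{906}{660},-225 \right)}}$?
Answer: $\frac{1}{159} \approx 0.0062893$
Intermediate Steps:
$\frac{1}{v{\left(\frac{906}{660},-225 \right)}} = \frac{1}{159}$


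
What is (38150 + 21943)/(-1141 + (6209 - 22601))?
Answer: -60093/17533 ≈ -3.4274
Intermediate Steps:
(38150 + 21943)/(-1141 + (6209 - 22601)) = 60093/(-1141 - 16392) = 60093/(-17533) = 60093*(-1/17533) = -60093/17533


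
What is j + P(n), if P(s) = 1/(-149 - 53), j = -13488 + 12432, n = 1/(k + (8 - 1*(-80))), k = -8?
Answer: -213313/202 ≈ -1056.0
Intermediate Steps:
n = 1/80 (n = 1/(-8 + (8 - 1*(-80))) = 1/(-8 + (8 + 80)) = 1/(-8 + 88) = 1/80 ≈ 0.012500)
j = -1056
P(s) = -1/202 (P(s) = 1/(-202) = -1/202)
j + P(n) = -1056 - 1/202 = -213313/202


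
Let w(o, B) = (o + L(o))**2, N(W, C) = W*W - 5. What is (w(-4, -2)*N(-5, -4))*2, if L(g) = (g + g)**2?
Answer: 144000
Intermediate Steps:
L(g) = 4*g**2 (L(g) = (2*g)**2 = 4*g**2)
N(W, C) = -5 + W**2 (N(W, C) = W**2 - 5 = -5 + W**2)
w(o, B) = (o + 4*o**2)**2
(w(-4, -2)*N(-5, -4))*2 = (((-4)**2*(1 + 4*(-4))**2)*(-5 + (-5)**2))*2 = ((16*(1 - 16)**2)*(-5 + 25))*2 = ((16*(-15)**2)*20)*2 = ((16*225)*20)*2 = (3600*20)*2 = 72000*2 = 144000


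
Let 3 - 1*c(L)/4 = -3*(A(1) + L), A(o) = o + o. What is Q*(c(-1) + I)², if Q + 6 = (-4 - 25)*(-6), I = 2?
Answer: 113568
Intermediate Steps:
A(o) = 2*o
c(L) = 36 + 12*L (c(L) = 12 - (-12)*(2*1 + L) = 12 - (-12)*(2 + L) = 12 - 4*(-6 - 3*L) = 12 + (24 + 12*L) = 36 + 12*L)
Q = 168 (Q = -6 + (-4 - 25)*(-6) = -6 - 29*(-6) = -6 + 174 = 168)
Q*(c(-1) + I)² = 168*((36 + 12*(-1)) + 2)² = 168*((36 - 12) + 2)² = 168*(24 + 2)² = 168*26² = 168*676 = 113568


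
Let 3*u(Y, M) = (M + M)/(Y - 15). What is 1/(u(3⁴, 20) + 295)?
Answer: 99/29225 ≈ 0.0033875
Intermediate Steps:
u(Y, M) = 2*M/(3*(-15 + Y)) (u(Y, M) = ((M + M)/(Y - 15))/3 = ((2*M)/(-15 + Y))/3 = (2*M/(-15 + Y))/3 = 2*M/(3*(-15 + Y)))
1/(u(3⁴, 20) + 295) = 1/((⅔)*20/(-15 + 3⁴) + 295) = 1/((⅔)*20/(-15 + 81) + 295) = 1/((⅔)*20/66 + 295) = 1/((⅔)*20*(1/66) + 295) = 1/(20/99 + 295) = 1/(29225/99) = 99/29225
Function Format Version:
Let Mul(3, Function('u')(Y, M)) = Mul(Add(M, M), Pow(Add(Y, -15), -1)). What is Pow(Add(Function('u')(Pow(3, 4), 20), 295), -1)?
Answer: Rational(99, 29225) ≈ 0.0033875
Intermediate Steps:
Function('u')(Y, M) = Mul(Rational(2, 3), M, Pow(Add(-15, Y), -1)) (Function('u')(Y, M) = Mul(Rational(1, 3), Mul(Add(M, M), Pow(Add(Y, -15), -1))) = Mul(Rational(1, 3), Mul(Mul(2, M), Pow(Add(-15, Y), -1))) = Mul(Rational(1, 3), Mul(2, M, Pow(Add(-15, Y), -1))) = Mul(Rational(2, 3), M, Pow(Add(-15, Y), -1)))
Pow(Add(Function('u')(Pow(3, 4), 20), 295), -1) = Pow(Add(Mul(Rational(2, 3), 20, Pow(Add(-15, Pow(3, 4)), -1)), 295), -1) = Pow(Add(Mul(Rational(2, 3), 20, Pow(Add(-15, 81), -1)), 295), -1) = Pow(Add(Mul(Rational(2, 3), 20, Pow(66, -1)), 295), -1) = Pow(Add(Mul(Rational(2, 3), 20, Rational(1, 66)), 295), -1) = Pow(Add(Rational(20, 99), 295), -1) = Pow(Rational(29225, 99), -1) = Rational(99, 29225)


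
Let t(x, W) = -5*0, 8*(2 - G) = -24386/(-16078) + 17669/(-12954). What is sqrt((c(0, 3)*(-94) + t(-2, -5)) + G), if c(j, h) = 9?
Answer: I*sqrt(36612054962572255629)/208274412 ≈ 29.052*I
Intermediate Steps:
G = 1650288265/833097648 (G = 2 - (-24386/(-16078) + 17669/(-12954))/8 = 2 - (-24386*(-1/16078) + 17669*(-1/12954))/8 = 2 - (12193/8039 - 17669/12954)/8 = 2 - 1/8*15907031/104137206 = 2 - 15907031/833097648 = 1650288265/833097648 ≈ 1.9809)
t(x, W) = 0
sqrt((c(0, 3)*(-94) + t(-2, -5)) + G) = sqrt((9*(-94) + 0) + 1650288265/833097648) = sqrt((-846 + 0) + 1650288265/833097648) = sqrt(-846 + 1650288265/833097648) = sqrt(-703150321943/833097648) = I*sqrt(36612054962572255629)/208274412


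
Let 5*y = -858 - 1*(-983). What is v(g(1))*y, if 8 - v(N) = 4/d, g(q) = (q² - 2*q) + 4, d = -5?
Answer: 220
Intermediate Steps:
g(q) = 4 + q² - 2*q
v(N) = 44/5 (v(N) = 8 - 4/(-5) = 8 - 4*(-1)/5 = 8 - 1*(-⅘) = 8 + ⅘ = 44/5)
y = 25 (y = (-858 - 1*(-983))/5 = (-858 + 983)/5 = (⅕)*125 = 25)
v(g(1))*y = (44/5)*25 = 220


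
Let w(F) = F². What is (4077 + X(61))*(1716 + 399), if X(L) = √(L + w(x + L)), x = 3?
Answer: 8622855 + 2115*√4157 ≈ 8.7592e+6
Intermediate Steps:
X(L) = √(L + (3 + L)²)
(4077 + X(61))*(1716 + 399) = (4077 + √(61 + (3 + 61)²))*(1716 + 399) = (4077 + √(61 + 64²))*2115 = (4077 + √(61 + 4096))*2115 = (4077 + √4157)*2115 = 8622855 + 2115*√4157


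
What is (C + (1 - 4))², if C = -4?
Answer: 49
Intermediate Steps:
(C + (1 - 4))² = (-4 + (1 - 4))² = (-4 - 3)² = (-7)² = 49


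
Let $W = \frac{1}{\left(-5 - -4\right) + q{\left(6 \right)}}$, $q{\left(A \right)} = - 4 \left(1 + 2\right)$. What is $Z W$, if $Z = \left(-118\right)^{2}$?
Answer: $- \frac{13924}{13} \approx -1071.1$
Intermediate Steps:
$Z = 13924$
$q{\left(A \right)} = -12$ ($q{\left(A \right)} = \left(-4\right) 3 = -12$)
$W = - \frac{1}{13}$ ($W = \frac{1}{\left(-5 - -4\right) - 12} = \frac{1}{\left(-5 + 4\right) - 12} = \frac{1}{-1 - 12} = \frac{1}{-13} = - \frac{1}{13} \approx -0.076923$)
$Z W = 13924 \left(- \frac{1}{13}\right) = - \frac{13924}{13}$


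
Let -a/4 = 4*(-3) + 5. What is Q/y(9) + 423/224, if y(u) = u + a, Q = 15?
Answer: 19011/8288 ≈ 2.2938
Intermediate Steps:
a = 28 (a = -4*(4*(-3) + 5) = -4*(-12 + 5) = -4*(-7) = 28)
y(u) = 28 + u (y(u) = u + 28 = 28 + u)
Q/y(9) + 423/224 = 15/(28 + 9) + 423/224 = 15/37 + 423*(1/224) = 15*(1/37) + 423/224 = 15/37 + 423/224 = 19011/8288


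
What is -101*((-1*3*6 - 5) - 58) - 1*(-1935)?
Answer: 10116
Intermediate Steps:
-101*((-1*3*6 - 5) - 58) - 1*(-1935) = -101*((-3*6 - 5) - 58) + 1935 = -101*((-18 - 5) - 58) + 1935 = -101*(-23 - 58) + 1935 = -101*(-81) + 1935 = 8181 + 1935 = 10116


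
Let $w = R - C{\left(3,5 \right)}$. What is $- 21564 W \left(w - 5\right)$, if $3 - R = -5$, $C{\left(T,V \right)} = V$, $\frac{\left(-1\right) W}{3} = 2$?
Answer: $-258768$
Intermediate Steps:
$W = -6$ ($W = \left(-3\right) 2 = -6$)
$R = 8$ ($R = 3 - -5 = 3 + 5 = 8$)
$w = 3$ ($w = 8 - 5 = 3$)
$- 21564 W \left(w - 5\right) = - 21564 \left(- 6 \left(3 - 5\right)\right) = - 21564 \left(\left(-6\right) \left(-2\right)\right) = \left(-21564\right) 12 = -258768$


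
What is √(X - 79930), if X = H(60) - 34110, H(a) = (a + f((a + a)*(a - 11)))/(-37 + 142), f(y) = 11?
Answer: I*√1257283545/105 ≈ 337.7*I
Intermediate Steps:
H(a) = 11/105 + a/105 (H(a) = (a + 11)/(-37 + 142) = (11 + a)/105 = (11 + a)*(1/105) = 11/105 + a/105)
X = -3581479/105 (X = (11/105 + (1/105)*60) - 34110 = (11/105 + 4/7) - 34110 = 71/105 - 34110 = -3581479/105 ≈ -34109.)
√(X - 79930) = √(-3581479/105 - 79930) = √(-11974129/105) = I*√1257283545/105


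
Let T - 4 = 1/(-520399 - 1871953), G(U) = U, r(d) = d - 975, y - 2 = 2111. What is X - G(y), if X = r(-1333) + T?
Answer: -10567018785/2392352 ≈ -4417.0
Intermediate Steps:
y = 2113 (y = 2 + 2111 = 2113)
r(d) = -975 + d
T = 9569407/2392352 (T = 4 + 1/(-520399 - 1871953) = 4 + 1/(-2392352) = 4 - 1/2392352 = 9569407/2392352 ≈ 4.0000)
X = -5511979009/2392352 (X = (-975 - 1333) + 9569407/2392352 = -2308 + 9569407/2392352 = -5511979009/2392352 ≈ -2304.0)
X - G(y) = -5511979009/2392352 - 1*2113 = -5511979009/2392352 - 2113 = -10567018785/2392352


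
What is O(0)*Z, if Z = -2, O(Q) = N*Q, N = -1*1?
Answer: 0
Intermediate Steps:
N = -1
O(Q) = -Q
O(0)*Z = -1*0*(-2) = 0*(-2) = 0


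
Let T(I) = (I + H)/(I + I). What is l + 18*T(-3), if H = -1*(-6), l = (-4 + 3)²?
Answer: -8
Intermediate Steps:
l = 1 (l = (-1)² = 1)
H = 6
T(I) = (6 + I)/(2*I) (T(I) = (I + 6)/(I + I) = (6 + I)/((2*I)) = (6 + I)*(1/(2*I)) = (6 + I)/(2*I))
l + 18*T(-3) = 1 + 18*((½)*(6 - 3)/(-3)) = 1 + 18*((½)*(-⅓)*3) = 1 + 18*(-½) = 1 - 9 = -8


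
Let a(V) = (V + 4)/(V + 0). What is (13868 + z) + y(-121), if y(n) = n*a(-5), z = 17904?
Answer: 158739/5 ≈ 31748.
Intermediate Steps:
a(V) = (4 + V)/V
y(n) = n/5 (y(n) = n*((4 - 5)/(-5)) = n*(-1/5*(-1)) = n*(1/5) = n/5)
(13868 + z) + y(-121) = (13868 + 17904) + (1/5)*(-121) = 31772 - 121/5 = 158739/5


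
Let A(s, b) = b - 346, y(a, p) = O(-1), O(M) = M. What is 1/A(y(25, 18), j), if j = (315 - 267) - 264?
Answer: -1/562 ≈ -0.0017794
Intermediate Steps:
y(a, p) = -1
j = -216 (j = 48 - 264 = -216)
A(s, b) = -346 + b
1/A(y(25, 18), j) = 1/(-346 - 216) = 1/(-562) = -1/562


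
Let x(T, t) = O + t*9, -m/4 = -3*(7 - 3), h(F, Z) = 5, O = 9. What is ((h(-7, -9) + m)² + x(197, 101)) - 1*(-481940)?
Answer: 485667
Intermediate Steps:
m = 48 (m = -(-12)*(7 - 3) = -(-12)*4 = -4*(-12) = 48)
x(T, t) = 9 + 9*t (x(T, t) = 9 + t*9 = 9 + 9*t)
((h(-7, -9) + m)² + x(197, 101)) - 1*(-481940) = ((5 + 48)² + (9 + 9*101)) - 1*(-481940) = (53² + (9 + 909)) + 481940 = (2809 + 918) + 481940 = 3727 + 481940 = 485667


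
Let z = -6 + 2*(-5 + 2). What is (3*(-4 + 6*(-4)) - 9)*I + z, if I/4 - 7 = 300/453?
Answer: -432216/151 ≈ -2862.4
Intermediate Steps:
I = 4628/151 (I = 28 + 4*(300/453) = 28 + 4*(300*(1/453)) = 28 + 4*(100/151) = 28 + 400/151 = 4628/151 ≈ 30.649)
z = -12 (z = -6 + 2*(-3) = -6 - 6 = -12)
(3*(-4 + 6*(-4)) - 9)*I + z = (3*(-4 + 6*(-4)) - 9)*(4628/151) - 12 = (3*(-4 - 24) - 9)*(4628/151) - 12 = (3*(-28) - 9)*(4628/151) - 12 = (-84 - 9)*(4628/151) - 12 = -93*4628/151 - 12 = -430404/151 - 12 = -432216/151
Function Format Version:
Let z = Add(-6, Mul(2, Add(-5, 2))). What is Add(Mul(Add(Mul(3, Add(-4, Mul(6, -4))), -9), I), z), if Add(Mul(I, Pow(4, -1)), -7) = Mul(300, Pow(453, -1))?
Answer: Rational(-432216, 151) ≈ -2862.4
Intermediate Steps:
I = Rational(4628, 151) (I = Add(28, Mul(4, Mul(300, Pow(453, -1)))) = Add(28, Mul(4, Mul(300, Rational(1, 453)))) = Add(28, Mul(4, Rational(100, 151))) = Add(28, Rational(400, 151)) = Rational(4628, 151) ≈ 30.649)
z = -12 (z = Add(-6, Mul(2, -3)) = Add(-6, -6) = -12)
Add(Mul(Add(Mul(3, Add(-4, Mul(6, -4))), -9), I), z) = Add(Mul(Add(Mul(3, Add(-4, Mul(6, -4))), -9), Rational(4628, 151)), -12) = Add(Mul(Add(Mul(3, Add(-4, -24)), -9), Rational(4628, 151)), -12) = Add(Mul(Add(Mul(3, -28), -9), Rational(4628, 151)), -12) = Add(Mul(Add(-84, -9), Rational(4628, 151)), -12) = Add(Mul(-93, Rational(4628, 151)), -12) = Add(Rational(-430404, 151), -12) = Rational(-432216, 151)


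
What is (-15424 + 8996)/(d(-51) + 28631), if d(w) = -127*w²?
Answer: 1607/75424 ≈ 0.021306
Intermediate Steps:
(-15424 + 8996)/(d(-51) + 28631) = (-15424 + 8996)/(-127*(-51)² + 28631) = -6428/(-127*2601 + 28631) = -6428/(-330327 + 28631) = -6428/(-301696) = -6428*(-1/301696) = 1607/75424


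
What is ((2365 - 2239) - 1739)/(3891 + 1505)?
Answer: -1613/5396 ≈ -0.29892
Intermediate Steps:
((2365 - 2239) - 1739)/(3891 + 1505) = (126 - 1739)/5396 = -1613*1/5396 = -1613/5396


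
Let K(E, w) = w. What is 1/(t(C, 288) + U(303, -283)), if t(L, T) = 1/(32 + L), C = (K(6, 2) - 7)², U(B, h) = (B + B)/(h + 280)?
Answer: -57/11513 ≈ -0.0049509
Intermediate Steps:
U(B, h) = 2*B/(280 + h) (U(B, h) = (2*B)/(280 + h) = 2*B/(280 + h))
C = 25 (C = (2 - 7)² = (-5)² = 25)
1/(t(C, 288) + U(303, -283)) = 1/(1/(32 + 25) + 2*303/(280 - 283)) = 1/(1/57 + 2*303/(-3)) = 1/(1/57 + 2*303*(-⅓)) = 1/(1/57 - 202) = 1/(-11513/57) = -57/11513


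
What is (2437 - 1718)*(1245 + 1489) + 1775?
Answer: 1967521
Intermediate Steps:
(2437 - 1718)*(1245 + 1489) + 1775 = 719*2734 + 1775 = 1965746 + 1775 = 1967521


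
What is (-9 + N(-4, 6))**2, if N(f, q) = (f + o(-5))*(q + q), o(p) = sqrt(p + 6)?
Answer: 2025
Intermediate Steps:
o(p) = sqrt(6 + p)
N(f, q) = 2*q*(1 + f) (N(f, q) = (f + sqrt(6 - 5))*(q + q) = (f + sqrt(1))*(2*q) = (f + 1)*(2*q) = (1 + f)*(2*q) = 2*q*(1 + f))
(-9 + N(-4, 6))**2 = (-9 + 2*6*(1 - 4))**2 = (-9 + 2*6*(-3))**2 = (-9 - 36)**2 = (-45)**2 = 2025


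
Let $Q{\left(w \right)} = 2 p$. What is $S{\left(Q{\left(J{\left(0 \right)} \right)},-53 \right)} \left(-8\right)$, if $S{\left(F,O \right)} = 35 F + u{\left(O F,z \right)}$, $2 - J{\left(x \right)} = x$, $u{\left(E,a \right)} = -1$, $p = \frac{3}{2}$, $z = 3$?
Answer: $-832$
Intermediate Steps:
$p = \frac{3}{2}$ ($p = 3 \cdot \frac{1}{2} = \frac{3}{2} \approx 1.5$)
$J{\left(x \right)} = 2 - x$
$Q{\left(w \right)} = 3$ ($Q{\left(w \right)} = 2 \cdot \frac{3}{2} = 3$)
$S{\left(F,O \right)} = -1 + 35 F$ ($S{\left(F,O \right)} = 35 F - 1 = -1 + 35 F$)
$S{\left(Q{\left(J{\left(0 \right)} \right)},-53 \right)} \left(-8\right) = \left(-1 + 35 \cdot 3\right) \left(-8\right) = \left(-1 + 105\right) \left(-8\right) = 104 \left(-8\right) = -832$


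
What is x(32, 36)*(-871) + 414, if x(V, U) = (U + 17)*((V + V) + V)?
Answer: -4431234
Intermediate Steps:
x(V, U) = 3*V*(17 + U) (x(V, U) = (17 + U)*(2*V + V) = (17 + U)*(3*V) = 3*V*(17 + U))
x(32, 36)*(-871) + 414 = (3*32*(17 + 36))*(-871) + 414 = (3*32*53)*(-871) + 414 = 5088*(-871) + 414 = -4431648 + 414 = -4431234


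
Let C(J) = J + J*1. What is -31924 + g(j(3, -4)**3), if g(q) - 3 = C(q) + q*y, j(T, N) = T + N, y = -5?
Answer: -31918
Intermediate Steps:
j(T, N) = N + T
C(J) = 2*J (C(J) = J + J = 2*J)
g(q) = 3 - 3*q (g(q) = 3 + (2*q + q*(-5)) = 3 + (2*q - 5*q) = 3 - 3*q)
-31924 + g(j(3, -4)**3) = -31924 + (3 - 3*(-4 + 3)**3) = -31924 + (3 - 3*(-1)**3) = -31924 + (3 - 3*(-1)) = -31924 + (3 + 3) = -31924 + 6 = -31918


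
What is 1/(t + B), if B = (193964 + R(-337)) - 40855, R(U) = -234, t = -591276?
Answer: -1/438401 ≈ -2.2810e-6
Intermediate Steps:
B = 152875 (B = (193964 - 234) - 40855 = 193730 - 40855 = 152875)
1/(t + B) = 1/(-591276 + 152875) = 1/(-438401) = -1/438401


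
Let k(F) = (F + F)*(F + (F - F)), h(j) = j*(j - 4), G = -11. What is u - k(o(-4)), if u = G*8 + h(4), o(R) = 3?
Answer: -106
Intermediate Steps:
h(j) = j*(-4 + j)
k(F) = 2*F² (k(F) = (2*F)*(F + 0) = (2*F)*F = 2*F²)
u = -88 (u = -11*8 + 4*(-4 + 4) = -88 + 4*0 = -88 + 0 = -88)
u - k(o(-4)) = -88 - 2*3² = -88 - 2*9 = -88 - 1*18 = -88 - 18 = -106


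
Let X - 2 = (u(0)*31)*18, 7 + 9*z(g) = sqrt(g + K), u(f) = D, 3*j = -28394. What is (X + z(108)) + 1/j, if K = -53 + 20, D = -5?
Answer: -712661033/255546 + 5*sqrt(3)/9 ≈ -2787.8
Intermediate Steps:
j = -28394/3 (j = (1/3)*(-28394) = -28394/3 ≈ -9464.7)
u(f) = -5
K = -33
z(g) = -7/9 + sqrt(-33 + g)/9 (z(g) = -7/9 + sqrt(g - 33)/9 = -7/9 + sqrt(-33 + g)/9)
X = -2788 (X = 2 - 5*31*18 = 2 - 155*18 = 2 - 2790 = -2788)
(X + z(108)) + 1/j = (-2788 + (-7/9 + sqrt(-33 + 108)/9)) + 1/(-28394/3) = (-2788 + (-7/9 + sqrt(75)/9)) - 3/28394 = (-2788 + (-7/9 + (5*sqrt(3))/9)) - 3/28394 = (-2788 + (-7/9 + 5*sqrt(3)/9)) - 3/28394 = (-25099/9 + 5*sqrt(3)/9) - 3/28394 = -712661033/255546 + 5*sqrt(3)/9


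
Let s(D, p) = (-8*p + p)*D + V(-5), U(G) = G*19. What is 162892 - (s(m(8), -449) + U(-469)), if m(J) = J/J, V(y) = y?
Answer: 168665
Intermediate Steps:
m(J) = 1
U(G) = 19*G
s(D, p) = -5 - 7*D*p (s(D, p) = (-8*p + p)*D - 5 = (-7*p)*D - 5 = -7*D*p - 5 = -5 - 7*D*p)
162892 - (s(m(8), -449) + U(-469)) = 162892 - ((-5 - 7*1*(-449)) + 19*(-469)) = 162892 - ((-5 + 3143) - 8911) = 162892 - (3138 - 8911) = 162892 - 1*(-5773) = 162892 + 5773 = 168665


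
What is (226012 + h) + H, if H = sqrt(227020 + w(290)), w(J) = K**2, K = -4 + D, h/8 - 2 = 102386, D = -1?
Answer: 1045116 + sqrt(227045) ≈ 1.0456e+6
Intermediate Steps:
h = 819104 (h = 16 + 8*102386 = 16 + 819088 = 819104)
K = -5 (K = -4 - 1 = -5)
w(J) = 25 (w(J) = (-5)**2 = 25)
H = sqrt(227045) (H = sqrt(227020 + 25) = sqrt(227045) ≈ 476.49)
(226012 + h) + H = (226012 + 819104) + sqrt(227045) = 1045116 + sqrt(227045)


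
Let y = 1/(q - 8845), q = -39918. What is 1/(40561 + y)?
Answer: 48763/1977876042 ≈ 2.4654e-5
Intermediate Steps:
y = -1/48763 (y = 1/(-39918 - 8845) = 1/(-48763) = -1/48763 ≈ -2.0507e-5)
1/(40561 + y) = 1/(40561 - 1/48763) = 1/(1977876042/48763) = 48763/1977876042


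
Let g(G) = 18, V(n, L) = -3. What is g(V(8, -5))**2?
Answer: 324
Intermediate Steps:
g(V(8, -5))**2 = 18**2 = 324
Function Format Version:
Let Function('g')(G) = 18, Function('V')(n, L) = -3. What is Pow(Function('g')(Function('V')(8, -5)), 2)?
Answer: 324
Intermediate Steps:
Pow(Function('g')(Function('V')(8, -5)), 2) = Pow(18, 2) = 324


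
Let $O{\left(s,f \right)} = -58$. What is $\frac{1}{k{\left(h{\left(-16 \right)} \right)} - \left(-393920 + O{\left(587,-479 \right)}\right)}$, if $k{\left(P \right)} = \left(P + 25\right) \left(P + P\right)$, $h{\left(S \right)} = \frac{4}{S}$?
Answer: $\frac{8}{3151725} \approx 2.5383 \cdot 10^{-6}$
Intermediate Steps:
$k{\left(P \right)} = 2 P \left(25 + P\right)$ ($k{\left(P \right)} = \left(25 + P\right) 2 P = 2 P \left(25 + P\right)$)
$\frac{1}{k{\left(h{\left(-16 \right)} \right)} - \left(-393920 + O{\left(587,-479 \right)}\right)} = \frac{1}{2 \frac{4}{-16} \left(25 + \frac{4}{-16}\right) + \left(393920 - -58\right)} = \frac{1}{2 \cdot 4 \left(- \frac{1}{16}\right) \left(25 + 4 \left(- \frac{1}{16}\right)\right) + \left(393920 + 58\right)} = \frac{1}{2 \left(- \frac{1}{4}\right) \left(25 - \frac{1}{4}\right) + 393978} = \frac{1}{2 \left(- \frac{1}{4}\right) \frac{99}{4} + 393978} = \frac{1}{- \frac{99}{8} + 393978} = \frac{1}{\frac{3151725}{8}} = \frac{8}{3151725}$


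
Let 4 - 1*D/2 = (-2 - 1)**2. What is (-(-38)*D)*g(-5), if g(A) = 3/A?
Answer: 228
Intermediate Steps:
D = -10 (D = 8 - 2*(-2 - 1)**2 = 8 - 2*(-3)**2 = 8 - 2*9 = 8 - 18 = -10)
(-(-38)*D)*g(-5) = (-(-38)*(-10))*(3/(-5)) = (-38*10)*(3*(-1/5)) = -380*(-3/5) = 228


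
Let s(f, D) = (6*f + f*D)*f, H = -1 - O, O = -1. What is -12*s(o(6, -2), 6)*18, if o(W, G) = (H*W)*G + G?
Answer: -10368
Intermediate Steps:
H = 0 (H = -1 - 1*(-1) = -1 + 1 = 0)
o(W, G) = G (o(W, G) = (0*W)*G + G = 0*G + G = 0 + G = G)
s(f, D) = f*(6*f + D*f) (s(f, D) = (6*f + D*f)*f = f*(6*f + D*f))
-12*s(o(6, -2), 6)*18 = -12*(-2)**2*(6 + 6)*18 = -48*12*18 = -12*48*18 = -576*18 = -10368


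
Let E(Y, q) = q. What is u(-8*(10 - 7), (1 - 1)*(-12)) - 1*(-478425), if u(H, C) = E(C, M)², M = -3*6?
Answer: 478749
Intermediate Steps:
M = -18
u(H, C) = 324 (u(H, C) = (-18)² = 324)
u(-8*(10 - 7), (1 - 1)*(-12)) - 1*(-478425) = 324 - 1*(-478425) = 324 + 478425 = 478749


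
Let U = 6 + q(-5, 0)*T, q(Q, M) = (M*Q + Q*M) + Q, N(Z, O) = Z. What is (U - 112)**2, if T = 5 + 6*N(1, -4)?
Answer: 25921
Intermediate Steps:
q(Q, M) = Q + 2*M*Q (q(Q, M) = (M*Q + M*Q) + Q = 2*M*Q + Q = Q + 2*M*Q)
T = 11 (T = 5 + 6*1 = 5 + 6 = 11)
U = -49 (U = 6 - 5*(1 + 2*0)*11 = 6 - 5*(1 + 0)*11 = 6 - 5*1*11 = 6 - 5*11 = 6 - 55 = -49)
(U - 112)**2 = (-49 - 112)**2 = (-161)**2 = 25921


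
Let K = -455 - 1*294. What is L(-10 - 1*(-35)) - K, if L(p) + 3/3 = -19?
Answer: 729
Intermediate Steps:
L(p) = -20 (L(p) = -1 - 19 = -20)
K = -749 (K = -455 - 294 = -749)
L(-10 - 1*(-35)) - K = -20 - 1*(-749) = -20 + 749 = 729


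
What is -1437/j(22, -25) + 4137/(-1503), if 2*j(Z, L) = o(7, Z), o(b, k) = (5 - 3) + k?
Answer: -245495/2004 ≈ -122.50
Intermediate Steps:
o(b, k) = 2 + k
j(Z, L) = 1 + Z/2 (j(Z, L) = (2 + Z)/2 = 1 + Z/2)
-1437/j(22, -25) + 4137/(-1503) = -1437/(1 + (½)*22) + 4137/(-1503) = -1437/(1 + 11) + 4137*(-1/1503) = -1437/12 - 1379/501 = -1437*1/12 - 1379/501 = -479/4 - 1379/501 = -245495/2004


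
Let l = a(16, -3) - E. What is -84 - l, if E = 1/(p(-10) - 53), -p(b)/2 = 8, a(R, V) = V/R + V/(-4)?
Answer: -93373/1104 ≈ -84.577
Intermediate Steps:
a(R, V) = -V/4 + V/R (a(R, V) = V/R + V*(-1/4) = V/R - V/4 = -V/4 + V/R)
p(b) = -16 (p(b) = -2*8 = -16)
E = -1/69 (E = 1/(-16 - 53) = 1/(-69) = -1/69 ≈ -0.014493)
l = 637/1104 (l = (-1/4*(-3) - 3/16) - 1*(-1/69) = (3/4 - 3*1/16) + 1/69 = (3/4 - 3/16) + 1/69 = 9/16 + 1/69 = 637/1104 ≈ 0.57699)
-84 - l = -84 - 1*637/1104 = -84 - 637/1104 = -93373/1104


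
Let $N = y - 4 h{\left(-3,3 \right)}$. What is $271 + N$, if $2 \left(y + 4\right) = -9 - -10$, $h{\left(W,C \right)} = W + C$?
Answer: $\frac{535}{2} \approx 267.5$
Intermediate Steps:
$h{\left(W,C \right)} = C + W$
$y = - \frac{7}{2}$ ($y = -4 + \frac{-9 - -10}{2} = -4 + \frac{-9 + 10}{2} = -4 + \frac{1}{2} \cdot 1 = -4 + \frac{1}{2} = - \frac{7}{2} \approx -3.5$)
$N = - \frac{7}{2}$ ($N = - \frac{7}{2} - 4 \left(3 - 3\right) = - \frac{7}{2} - 0 = - \frac{7}{2} + 0 = - \frac{7}{2} \approx -3.5$)
$271 + N = 271 - \frac{7}{2} = \frac{535}{2}$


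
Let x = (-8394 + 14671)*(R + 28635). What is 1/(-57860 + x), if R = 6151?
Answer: 1/218293862 ≈ 4.5810e-9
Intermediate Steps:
x = 218351722 (x = (-8394 + 14671)*(6151 + 28635) = 6277*34786 = 218351722)
1/(-57860 + x) = 1/(-57860 + 218351722) = 1/218293862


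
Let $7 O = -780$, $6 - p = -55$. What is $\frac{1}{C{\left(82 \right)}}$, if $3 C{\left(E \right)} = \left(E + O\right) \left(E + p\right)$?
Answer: $- \frac{21}{29458} \approx -0.00071288$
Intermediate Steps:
$p = 61$ ($p = 6 - -55 = 6 + 55 = 61$)
$O = - \frac{780}{7}$ ($O = \frac{1}{7} \left(-780\right) = - \frac{780}{7} \approx -111.43$)
$C{\left(E \right)} = \frac{\left(61 + E\right) \left(- \frac{780}{7} + E\right)}{3}$ ($C{\left(E \right)} = \frac{\left(E - \frac{780}{7}\right) \left(E + 61\right)}{3} = \frac{\left(- \frac{780}{7} + E\right) \left(61 + E\right)}{3} = \frac{\left(61 + E\right) \left(- \frac{780}{7} + E\right)}{3}$)
$\frac{1}{C{\left(82 \right)}} = \frac{1}{- \frac{15860}{7} - \frac{28946}{21} + \frac{82^{2}}{3}} = \frac{1}{- \frac{15860}{7} - \frac{28946}{21} + \frac{1}{3} \cdot 6724} = \frac{1}{- \frac{15860}{7} - \frac{28946}{21} + \frac{6724}{3}} = \frac{1}{- \frac{29458}{21}} = - \frac{21}{29458}$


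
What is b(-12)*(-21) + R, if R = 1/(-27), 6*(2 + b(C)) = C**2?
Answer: -12475/27 ≈ -462.04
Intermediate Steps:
b(C) = -2 + C**2/6
R = -1/27 ≈ -0.037037
b(-12)*(-21) + R = (-2 + (1/6)*(-12)**2)*(-21) - 1/27 = (-2 + (1/6)*144)*(-21) - 1/27 = (-2 + 24)*(-21) - 1/27 = 22*(-21) - 1/27 = -462 - 1/27 = -12475/27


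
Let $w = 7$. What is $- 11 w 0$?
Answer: $0$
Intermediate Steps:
$- 11 w 0 = \left(-11\right) 7 \cdot 0 = \left(-77\right) 0 = 0$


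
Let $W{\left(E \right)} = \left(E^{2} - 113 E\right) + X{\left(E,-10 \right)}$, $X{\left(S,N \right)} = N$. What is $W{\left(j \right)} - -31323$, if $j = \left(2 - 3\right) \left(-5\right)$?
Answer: $30773$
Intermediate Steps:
$j = 5$ ($j = \left(-1\right) \left(-5\right) = 5$)
$W{\left(E \right)} = -10 + E^{2} - 113 E$ ($W{\left(E \right)} = \left(E^{2} - 113 E\right) - 10 = -10 + E^{2} - 113 E$)
$W{\left(j \right)} - -31323 = \left(-10 + 5^{2} - 565\right) - -31323 = \left(-10 + 25 - 565\right) + 31323 = -550 + 31323 = 30773$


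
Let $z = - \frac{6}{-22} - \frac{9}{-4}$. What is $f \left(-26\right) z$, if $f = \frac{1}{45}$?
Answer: $- \frac{481}{330} \approx -1.4576$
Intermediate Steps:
$f = \frac{1}{45} \approx 0.022222$
$z = \frac{111}{44}$ ($z = \left(-6\right) \left(- \frac{1}{22}\right) - - \frac{9}{4} = \frac{3}{11} + \frac{9}{4} = \frac{111}{44} \approx 2.5227$)
$f \left(-26\right) z = \frac{1}{45} \left(-26\right) \frac{111}{44} = \left(- \frac{26}{45}\right) \frac{111}{44} = - \frac{481}{330}$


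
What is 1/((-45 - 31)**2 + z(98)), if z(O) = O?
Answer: 1/5874 ≈ 0.00017024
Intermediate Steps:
1/((-45 - 31)**2 + z(98)) = 1/((-45 - 31)**2 + 98) = 1/((-76)**2 + 98) = 1/(5776 + 98) = 1/5874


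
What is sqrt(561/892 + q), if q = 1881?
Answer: sqrt(374286099)/446 ≈ 43.378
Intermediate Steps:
sqrt(561/892 + q) = sqrt(561/892 + 1881) = sqrt(1678413/892) = sqrt(374286099)/446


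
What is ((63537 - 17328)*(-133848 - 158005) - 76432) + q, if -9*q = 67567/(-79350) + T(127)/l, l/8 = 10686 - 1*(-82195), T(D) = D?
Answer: -3578240341807012878017/265323864600 ≈ -1.3486e+10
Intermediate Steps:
l = 743048 (l = 8*(10686 - 1*(-82195)) = 8*(10686 + 82195) = 8*92881 = 743048)
q = 25097723383/265323864600 (q = -(67567/(-79350) + 127/743048)/9 = -(67567*(-1/79350) + 127*(1/743048))/9 = -(-67567/79350 + 127/743048)/9 = -1/9*(-25097723383/29480429400) = 25097723383/265323864600 ≈ 0.094593)
((63537 - 17328)*(-133848 - 158005) - 76432) + q = ((63537 - 17328)*(-133848 - 158005) - 76432) + 25097723383/265323864600 = (46209*(-291853) - 76432) + 25097723383/265323864600 = (-13486235277 - 76432) + 25097723383/265323864600 = -13486311709 + 25097723383/265323864600 = -3578240341807012878017/265323864600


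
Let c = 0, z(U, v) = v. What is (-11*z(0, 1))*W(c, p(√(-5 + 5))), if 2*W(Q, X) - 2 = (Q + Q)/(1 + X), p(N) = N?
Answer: -11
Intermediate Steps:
W(Q, X) = 1 + Q/(1 + X) (W(Q, X) = 1 + ((Q + Q)/(1 + X))/2 = 1 + ((2*Q)/(1 + X))/2 = 1 + (2*Q/(1 + X))/2 = 1 + Q/(1 + X))
(-11*z(0, 1))*W(c, p(√(-5 + 5))) = (-11*1)*((1 + 0 + √(-5 + 5))/(1 + √(-5 + 5))) = -11*(1 + 0 + √0)/(1 + √0) = -11*(1 + 0 + 0)/(1 + 0) = -11/1 = -11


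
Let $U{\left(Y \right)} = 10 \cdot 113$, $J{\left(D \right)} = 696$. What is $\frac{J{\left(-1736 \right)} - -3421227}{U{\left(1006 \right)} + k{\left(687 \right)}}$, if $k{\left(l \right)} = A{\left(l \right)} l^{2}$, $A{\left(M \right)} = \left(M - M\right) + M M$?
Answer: $\frac{3421923}{222754738091} \approx 1.5362 \cdot 10^{-5}$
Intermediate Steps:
$A{\left(M \right)} = M^{2}$ ($A{\left(M \right)} = 0 + M^{2} = M^{2}$)
$U{\left(Y \right)} = 1130$
$k{\left(l \right)} = l^{4}$ ($k{\left(l \right)} = l^{2} l^{2} = l^{4}$)
$\frac{J{\left(-1736 \right)} - -3421227}{U{\left(1006 \right)} + k{\left(687 \right)}} = \frac{696 - -3421227}{1130 + 687^{4}} = \frac{696 + 3421227}{1130 + 222754736961} = \frac{3421923}{222754738091}$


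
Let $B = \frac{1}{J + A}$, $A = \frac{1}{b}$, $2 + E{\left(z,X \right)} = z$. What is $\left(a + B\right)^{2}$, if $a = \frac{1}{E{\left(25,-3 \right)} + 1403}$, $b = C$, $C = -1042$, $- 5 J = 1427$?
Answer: $\frac{35313555835441}{4495990199995500196} \approx 7.8545 \cdot 10^{-6}$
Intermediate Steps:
$J = - \frac{1427}{5}$ ($J = \left(- \frac{1}{5}\right) 1427 = - \frac{1427}{5} \approx -285.4$)
$b = -1042$
$E{\left(z,X \right)} = -2 + z$
$A = - \frac{1}{1042}$ ($A = \frac{1}{-1042} = - \frac{1}{1042} \approx -0.00095969$)
$a = \frac{1}{1426}$ ($a = \frac{1}{\left(-2 + 25\right) + 1403} = \frac{1}{23 + 1403} = \frac{1}{1426} \approx 0.00070126$)
$B = - \frac{5210}{1486939}$ ($B = \frac{1}{- \frac{1427}{5} - \frac{1}{1042}} = \frac{1}{- \frac{1486939}{5210}} = - \frac{5210}{1486939} \approx -0.0035038$)
$\left(a + B\right)^{2} = \left(\frac{1}{1426} - \frac{5210}{1486939}\right)^{2} = \left(- \frac{5942521}{2120375014}\right)^{2} = \frac{35313555835441}{4495990199995500196}$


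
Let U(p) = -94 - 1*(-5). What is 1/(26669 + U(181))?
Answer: 1/26580 ≈ 3.7622e-5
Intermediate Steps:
U(p) = -89 (U(p) = -94 + 5 = -89)
1/(26669 + U(181)) = 1/(26669 - 89) = 1/26580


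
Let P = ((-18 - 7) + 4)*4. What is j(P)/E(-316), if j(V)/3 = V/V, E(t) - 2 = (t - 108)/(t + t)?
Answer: 237/211 ≈ 1.1232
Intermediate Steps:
E(t) = 2 + (-108 + t)/(2*t) (E(t) = 2 + (t - 108)/(t + t) = 2 + (-108 + t)/((2*t)) = 2 + (-108 + t)*(1/(2*t)) = 2 + (-108 + t)/(2*t))
P = -84 (P = (-25 + 4)*4 = -21*4 = -84)
j(V) = 3 (j(V) = 3*(V/V) = 3*1 = 3)
j(P)/E(-316) = 3/(5/2 - 54/(-316)) = 3/(5/2 - 54*(-1/316)) = 3/(5/2 + 27/158) = 3/(211/79) = 3*(79/211) = 237/211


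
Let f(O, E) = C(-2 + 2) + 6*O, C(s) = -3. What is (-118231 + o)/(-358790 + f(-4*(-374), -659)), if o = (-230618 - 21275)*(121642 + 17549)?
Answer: 35061356794/349817 ≈ 1.0023e+5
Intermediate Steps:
o = -35061238563 (o = -251893*139191 = -35061238563)
f(O, E) = -3 + 6*O
(-118231 + o)/(-358790 + f(-4*(-374), -659)) = (-118231 - 35061238563)/(-358790 + (-3 + 6*(-4*(-374)))) = -35061356794/(-358790 + (-3 + 6*1496)) = -35061356794/(-358790 + (-3 + 8976)) = -35061356794/(-358790 + 8973) = -35061356794/(-349817) = -35061356794*(-1/349817) = 35061356794/349817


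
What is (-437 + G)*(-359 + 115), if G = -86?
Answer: 127612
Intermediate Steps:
(-437 + G)*(-359 + 115) = (-437 - 86)*(-359 + 115) = -523*(-244) = 127612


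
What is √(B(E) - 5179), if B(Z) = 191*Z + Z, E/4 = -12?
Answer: I*√14395 ≈ 119.98*I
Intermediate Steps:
E = -48 (E = 4*(-12) = -48)
B(Z) = 192*Z
√(B(E) - 5179) = √(192*(-48) - 5179) = √(-9216 - 5179) = √(-14395) = I*√14395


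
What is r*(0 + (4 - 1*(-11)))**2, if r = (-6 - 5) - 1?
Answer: -2700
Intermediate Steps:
r = -12 (r = -11 - 1 = -12)
r*(0 + (4 - 1*(-11)))**2 = -12*(0 + (4 - 1*(-11)))**2 = -12*(0 + (4 + 11))**2 = -12*(0 + 15)**2 = -12*15**2 = -12*225 = -2700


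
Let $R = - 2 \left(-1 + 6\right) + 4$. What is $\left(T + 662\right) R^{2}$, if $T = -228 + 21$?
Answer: $16380$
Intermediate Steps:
$R = -6$ ($R = \left(-2\right) 5 + 4 = -10 + 4 = -6$)
$T = -207$
$\left(T + 662\right) R^{2} = \left(-207 + 662\right) \left(-6\right)^{2} = 455 \cdot 36 = 16380$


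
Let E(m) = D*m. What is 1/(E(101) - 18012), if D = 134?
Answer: -1/4478 ≈ -0.00022331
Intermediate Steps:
E(m) = 134*m
1/(E(101) - 18012) = 1/(134*101 - 18012) = 1/(13534 - 18012) = 1/(-4478) = -1/4478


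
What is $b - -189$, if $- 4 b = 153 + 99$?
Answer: $126$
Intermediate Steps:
$b = -63$ ($b = - \frac{153 + 99}{4} = \left(- \frac{1}{4}\right) 252 = -63$)
$b - -189 = -63 - -189 = -63 + 189 = 126$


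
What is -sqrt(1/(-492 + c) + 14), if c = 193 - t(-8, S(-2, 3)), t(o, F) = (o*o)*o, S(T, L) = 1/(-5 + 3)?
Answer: -sqrt(635379)/213 ≈ -3.7423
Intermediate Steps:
S(T, L) = -1/2 (S(T, L) = 1/(-2) = -1/2)
t(o, F) = o**3 (t(o, F) = o**2*o = o**3)
c = 705 (c = 193 - 1*(-8)**3 = 193 - 1*(-512) = 193 + 512 = 705)
-sqrt(1/(-492 + c) + 14) = -sqrt(1/(-492 + 705) + 14) = -sqrt(1/213 + 14) = -sqrt(2983/213) = -sqrt(635379)/213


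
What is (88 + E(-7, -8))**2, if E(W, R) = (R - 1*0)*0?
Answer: 7744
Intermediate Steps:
E(W, R) = 0 (E(W, R) = (R + 0)*0 = R*0 = 0)
(88 + E(-7, -8))**2 = (88 + 0)**2 = 88**2 = 7744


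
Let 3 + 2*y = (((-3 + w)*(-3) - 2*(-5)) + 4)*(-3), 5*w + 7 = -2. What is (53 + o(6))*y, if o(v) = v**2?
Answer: -39249/10 ≈ -3924.9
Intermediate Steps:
w = -9/5 (w = -7/5 + (1/5)*(-2) = -7/5 - 2/5 = -9/5 ≈ -1.8000)
y = -441/10 (y = -3/2 + ((((-3 - 9/5)*(-3) - 2*(-5)) + 4)*(-3))/2 = -3/2 + (((-24/5*(-3) + 10) + 4)*(-3))/2 = -3/2 + (((72/5 + 10) + 4)*(-3))/2 = -3/2 + ((122/5 + 4)*(-3))/2 = -3/2 + ((142/5)*(-3))/2 = -3/2 + (1/2)*(-426/5) = -3/2 - 213/5 = -441/10 ≈ -44.100)
(53 + o(6))*y = (53 + 6**2)*(-441/10) = (53 + 36)*(-441/10) = 89*(-441/10) = -39249/10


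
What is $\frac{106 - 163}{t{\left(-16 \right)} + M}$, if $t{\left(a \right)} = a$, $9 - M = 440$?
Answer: $\frac{19}{149} \approx 0.12752$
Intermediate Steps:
$M = -431$ ($M = 9 - 440 = -431$)
$\frac{106 - 163}{t{\left(-16 \right)} + M} = \frac{106 - 163}{-16 - 431} = - \frac{57}{-447} = \left(-57\right) \left(- \frac{1}{447}\right) = \frac{19}{149}$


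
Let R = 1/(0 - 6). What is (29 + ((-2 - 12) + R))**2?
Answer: 7921/36 ≈ 220.03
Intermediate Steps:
R = -1/6 (R = 1/(-6) = -1/6 ≈ -0.16667)
(29 + ((-2 - 12) + R))**2 = (29 + ((-2 - 12) - 1/6))**2 = (29 + (-14 - 1/6))**2 = (29 - 85/6)**2 = (89/6)**2 = 7921/36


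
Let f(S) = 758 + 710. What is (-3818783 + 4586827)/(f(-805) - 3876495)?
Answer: -768044/3875027 ≈ -0.19820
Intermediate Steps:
f(S) = 1468
(-3818783 + 4586827)/(f(-805) - 3876495) = (-3818783 + 4586827)/(1468 - 3876495) = 768044/(-3875027) = 768044*(-1/3875027) = -768044/3875027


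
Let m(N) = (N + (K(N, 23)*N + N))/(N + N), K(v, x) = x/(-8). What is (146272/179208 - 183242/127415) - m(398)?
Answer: -8422807007/45667574640 ≈ -0.18444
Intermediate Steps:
K(v, x) = -x/8 (K(v, x) = x*(-⅛) = -x/8)
m(N) = -7/16 (m(N) = (N + ((-⅛*23)*N + N))/(N + N) = (N + (-23*N/8 + N))/((2*N)) = (N - 15*N/8)*(1/(2*N)) = (-7*N/8)*(1/(2*N)) = -7/16)
(146272/179208 - 183242/127415) - m(398) = (146272/179208 - 183242/127415) - 1*(-7/16) = (146272*(1/179208) - 183242*1/127415) + 7/16 = (18284/22401 - 183242/127415) + 7/16 = -1775148182/2854223415 + 7/16 = -8422807007/45667574640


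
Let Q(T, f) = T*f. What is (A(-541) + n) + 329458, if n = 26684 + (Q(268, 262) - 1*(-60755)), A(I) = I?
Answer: 486572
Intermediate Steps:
n = 157655 (n = 26684 + (268*262 - 1*(-60755)) = 26684 + (70216 + 60755) = 26684 + 130971 = 157655)
(A(-541) + n) + 329458 = (-541 + 157655) + 329458 = 157114 + 329458 = 486572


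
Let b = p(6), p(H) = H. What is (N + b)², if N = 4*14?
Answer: 3844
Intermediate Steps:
N = 56
b = 6
(N + b)² = (56 + 6)² = 62² = 3844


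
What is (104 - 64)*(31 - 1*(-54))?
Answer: 3400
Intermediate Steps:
(104 - 64)*(31 - 1*(-54)) = 40*(31 + 54) = 40*85 = 3400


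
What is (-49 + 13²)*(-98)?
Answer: -11760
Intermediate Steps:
(-49 + 13²)*(-98) = (-49 + 169)*(-98) = 120*(-98) = -11760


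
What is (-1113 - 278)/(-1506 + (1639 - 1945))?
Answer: 1391/1812 ≈ 0.76766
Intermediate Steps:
(-1113 - 278)/(-1506 + (1639 - 1945)) = -1391/(-1506 - 306) = -1391/(-1812) = -1391*(-1/1812) = 1391/1812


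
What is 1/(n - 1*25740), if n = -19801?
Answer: -1/45541 ≈ -2.1958e-5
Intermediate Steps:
1/(n - 1*25740) = 1/(-19801 - 1*25740) = 1/(-19801 - 25740) = 1/(-45541) = -1/45541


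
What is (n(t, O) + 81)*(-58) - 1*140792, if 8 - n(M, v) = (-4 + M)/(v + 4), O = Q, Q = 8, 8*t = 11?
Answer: -2335467/16 ≈ -1.4597e+5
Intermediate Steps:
t = 11/8 (t = (⅛)*11 = 11/8 ≈ 1.3750)
O = 8
n(M, v) = 8 - (-4 + M)/(4 + v) (n(M, v) = 8 - (-4 + M)/(v + 4) = 8 - (-4 + M)/(4 + v))
(n(t, O) + 81)*(-58) - 1*140792 = ((36 - 1*11/8 + 8*8)/(4 + 8) + 81)*(-58) - 1*140792 = ((36 - 11/8 + 64)/12 + 81)*(-58) - 140792 = ((1/12)*(789/8) + 81)*(-58) - 140792 = (263/32 + 81)*(-58) - 140792 = (2855/32)*(-58) - 140792 = -82795/16 - 140792 = -2335467/16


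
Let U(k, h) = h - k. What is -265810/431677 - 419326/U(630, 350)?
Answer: 90469481451/60434780 ≈ 1497.0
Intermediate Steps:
-265810/431677 - 419326/U(630, 350) = -265810/431677 - 419326/(350 - 1*630) = -265810*1/431677 - 419326/(350 - 630) = -265810/431677 - 419326/(-280) = -265810/431677 - 419326*(-1/280) = -265810/431677 + 209663/140 = 90469481451/60434780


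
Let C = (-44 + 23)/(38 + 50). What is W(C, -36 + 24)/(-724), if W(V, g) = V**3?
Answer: 9261/493385728 ≈ 1.8770e-5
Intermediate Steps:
C = -21/88 ≈ -0.23864
W(C, -36 + 24)/(-724) = (-21/88)**3/(-724) = -9261/681472*(-1/724) = 9261/493385728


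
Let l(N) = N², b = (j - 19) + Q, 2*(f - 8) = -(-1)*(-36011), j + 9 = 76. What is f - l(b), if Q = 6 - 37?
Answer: -36573/2 ≈ -18287.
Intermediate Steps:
j = 67 (j = -9 + 76 = 67)
Q = -31
f = -35995/2 (f = 8 + (-(-1)*(-36011))/2 = 8 + (-1*36011)/2 = 8 + (½)*(-36011) = 8 - 36011/2 = -35995/2 ≈ -17998.)
b = 17 (b = (67 - 19) - 31 = 48 - 31 = 17)
f - l(b) = -35995/2 - 1*17² = -35995/2 - 1*289 = -35995/2 - 289 = -36573/2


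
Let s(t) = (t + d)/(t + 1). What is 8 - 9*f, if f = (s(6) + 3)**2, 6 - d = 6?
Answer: -6169/49 ≈ -125.90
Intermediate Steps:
d = 0 (d = 6 - 1*6 = 6 - 6 = 0)
s(t) = t/(1 + t) (s(t) = (t + 0)/(t + 1) = t/(1 + t))
f = 729/49 (f = (6/(1 + 6) + 3)**2 = (6/7 + 3)**2 = (27/7)**2 = 729/49 ≈ 14.878)
8 - 9*f = 8 - 9*729/49 = 8 - 6561/49 = -6169/49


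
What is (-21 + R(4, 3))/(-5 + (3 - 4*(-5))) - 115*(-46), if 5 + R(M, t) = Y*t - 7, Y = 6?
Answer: 31735/6 ≈ 5289.2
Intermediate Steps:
R(M, t) = -12 + 6*t (R(M, t) = -5 + (6*t - 7) = -5 + (-7 + 6*t) = -12 + 6*t)
(-21 + R(4, 3))/(-5 + (3 - 4*(-5))) - 115*(-46) = (-21 + (-12 + 6*3))/(-5 + (3 - 4*(-5))) - 115*(-46) = (-21 + (-12 + 18))/(-5 + (3 + 20)) + 5290 = (-21 + 6)/(-5 + 23) + 5290 = -15/18 + 5290 = -15*1/18 + 5290 = -⅚ + 5290 = 31735/6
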